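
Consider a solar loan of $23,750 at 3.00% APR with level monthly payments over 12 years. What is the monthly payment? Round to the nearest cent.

Monthly rate = 3%/12 = 0.0025000; payment = 23,750 × 0.0025000 / (1 − (1+0.0025000)^−144) = $196.60.

$196.60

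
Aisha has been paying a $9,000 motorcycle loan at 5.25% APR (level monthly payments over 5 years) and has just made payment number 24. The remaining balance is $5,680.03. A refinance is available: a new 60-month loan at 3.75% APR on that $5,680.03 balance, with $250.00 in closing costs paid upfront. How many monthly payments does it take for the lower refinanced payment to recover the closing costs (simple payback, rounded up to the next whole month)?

Current payment = 9,000 × 5.25%/12 / (1 − (1+0.0043750)^−60) = $170.87.
Refinanced payment = 5,680.03 × 0.0031250 / (1 − (1+0.0031250)^−60) = $103.97.
Monthly savings = $170.87 − $103.97 = $66.90.
Break-even = $250.00 / $66.90 = 3.74 → 4 months.

4 months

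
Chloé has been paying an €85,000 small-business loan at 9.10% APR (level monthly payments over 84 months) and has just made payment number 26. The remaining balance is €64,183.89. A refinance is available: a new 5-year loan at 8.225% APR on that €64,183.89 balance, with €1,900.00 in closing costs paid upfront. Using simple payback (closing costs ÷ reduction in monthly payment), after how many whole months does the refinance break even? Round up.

30 months

Current payment = 85,000 × 9.1%/12 / (1 − (1+0.0075833)^−84) = €1,371.89.
Refinanced payment = 64,183.89 × 0.0068542 / (1 − (1+0.0068542)^−60) = €1,308.34.
Monthly savings = €1,371.89 − €1,308.34 = €63.55.
Break-even = €1,900.00 / €63.55 = 29.90 → 30 months.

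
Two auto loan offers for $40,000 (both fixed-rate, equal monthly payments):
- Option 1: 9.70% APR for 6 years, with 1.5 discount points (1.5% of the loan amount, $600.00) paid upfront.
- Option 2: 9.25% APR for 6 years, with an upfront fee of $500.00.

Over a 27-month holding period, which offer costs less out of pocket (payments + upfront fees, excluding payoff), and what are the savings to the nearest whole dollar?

Option 2 by $343

Option 1: at 9.70% the monthly rate is 0.0080833, so the payment is 40,000 × 0.0080833 / (1 − 1.0080833^−72) = $735.00.
Option 2: monthly rate = 9.25%/12 = 0.0077083; payment = 40,000 × 0.0077083 / (1 − (1+0.0077083)^−72) = $725.99.
Over 27 months: Option 1 costs 27 × $735.00 + $600.00 = $20,445.00; Option 2 costs 27 × $725.99 + $500.00 = $20,101.73.
Option 2 is cheaper by $20,445.00 − $20,101.73 = $343.27.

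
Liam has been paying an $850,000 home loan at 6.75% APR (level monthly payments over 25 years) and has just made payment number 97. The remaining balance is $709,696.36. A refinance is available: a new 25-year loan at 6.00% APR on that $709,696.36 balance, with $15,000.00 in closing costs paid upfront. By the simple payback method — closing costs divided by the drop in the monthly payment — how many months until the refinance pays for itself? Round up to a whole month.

12 months

Current payment = 850,000 × 6.75%/12 / (1 − (1+0.0056250)^−300) = $5,872.75.
Refinanced payment = 709,696.36 × 0.0050000 / (1 − (1+0.0050000)^−300) = $4,572.58.
Monthly savings = $5,872.75 − $4,572.58 = $1,300.17.
Break-even = $15,000.00 / $1,300.17 = 11.54 → 12 months.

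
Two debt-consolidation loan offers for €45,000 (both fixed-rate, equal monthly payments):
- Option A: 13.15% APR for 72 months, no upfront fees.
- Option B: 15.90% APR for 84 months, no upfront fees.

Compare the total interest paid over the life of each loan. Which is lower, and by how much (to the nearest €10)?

Option A: at 13.15% the monthly rate is 0.0109583, so the payment is 45,000 × 0.0109583 / (1 − 1.0109583^−72) = €906.90.
Total interest on Option A = 72 × €906.90 − €45,000 = €20,296.80.
Option B: at 15.90% the monthly rate is 0.0132500, so the payment is 45,000 × 0.0132500 / (1 − 1.0132500^−84) = €891.23.
Total interest on Option B = 84 × €891.23 − €45,000 = €29,863.32.
Option A is lower by €9,566.52.

Option A by €9,570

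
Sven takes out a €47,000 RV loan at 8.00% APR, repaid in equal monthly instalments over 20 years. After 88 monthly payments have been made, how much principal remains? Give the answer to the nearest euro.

€37,491

With monthly rate i = 8%/12 = 0.0066667, the balance after k of n payments is P · [(1+i)^n − (1+i)^k] / [(1+i)^n − 1].
(1+0.0066667)^240 = 4.92680277 and (1+0.0066667)^88 = 1.79448803, so the balance is 47,000 × (4.92680277 − 1.79448803) / (4.92680277 − 1) = €37,490.75.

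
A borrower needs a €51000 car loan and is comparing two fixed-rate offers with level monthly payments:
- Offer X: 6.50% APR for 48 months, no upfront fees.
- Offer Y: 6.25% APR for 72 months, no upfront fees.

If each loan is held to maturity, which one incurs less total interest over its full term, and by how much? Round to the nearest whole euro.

Offer X by €3,236

Offer X: at 6.50% the monthly rate is 0.0054167, so the payment is 51,000 × 0.0054167 / (1 − 1.0054167^−48) = €1,209.46.
Total interest on Offer X = 48 × €1,209.46 − €51,000 = €7,054.08.
Offer Y: at 6.25% the monthly rate is 0.0052083, so the payment is 51,000 × 0.0052083 / (1 − 1.0052083^−72) = €851.25.
Total interest on Offer Y = 72 × €851.25 − €51,000 = €10,290.00.
Offer X is lower by €3,235.92.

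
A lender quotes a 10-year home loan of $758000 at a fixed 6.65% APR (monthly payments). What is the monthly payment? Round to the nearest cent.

$8,664.90

At 6.65% the monthly rate is 0.0055417, so the payment is 758,000 × 0.0055417 / (1 − 1.0055417^−120) = $8,664.90.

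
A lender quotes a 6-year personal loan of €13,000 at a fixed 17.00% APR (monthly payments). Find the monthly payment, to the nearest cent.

€289.20

At 17.00% the monthly rate is 0.0141667, so the payment is 13,000 × 0.0141667 / (1 − 1.0141667^−72) = €289.20.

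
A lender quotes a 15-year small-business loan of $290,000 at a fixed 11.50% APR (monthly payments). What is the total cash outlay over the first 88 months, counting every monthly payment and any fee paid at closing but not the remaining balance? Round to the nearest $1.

Monthly rate = 11.5%/12 = 0.0095833; payment = 290,000 × 0.0095833 / (1 − (1+0.0095833)^−180) = $3,387.75.
Total outlay = 88 × $3,387.75 = $298,122.00.

$298,122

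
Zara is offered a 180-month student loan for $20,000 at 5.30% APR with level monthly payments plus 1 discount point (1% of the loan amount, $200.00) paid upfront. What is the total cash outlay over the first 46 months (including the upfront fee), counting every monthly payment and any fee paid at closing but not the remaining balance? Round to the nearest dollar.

Monthly rate = 5.3%/12 = 0.0044167; payment = 20,000 × 0.0044167 / (1 − (1+0.0044167)^−180) = $161.30.
Total outlay = 46 × $161.30 + $200.00 = $7,619.80.

$7,620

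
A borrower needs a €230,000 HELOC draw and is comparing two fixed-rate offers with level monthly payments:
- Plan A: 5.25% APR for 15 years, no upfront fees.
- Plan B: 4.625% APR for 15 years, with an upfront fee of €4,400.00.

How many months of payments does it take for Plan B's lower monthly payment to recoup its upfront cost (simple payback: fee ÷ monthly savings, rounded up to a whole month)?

59 months

Plan A: at 5.25% the monthly rate is 0.0043750, so the payment is 230,000 × 0.0043750 / (1 − 1.0043750^−180) = €1,848.92.
Plan B: at 4.625% the monthly rate is 0.0038542, so the payment is 230,000 × 0.0038542 / (1 − 1.0038542^−180) = €1,774.21.
Monthly savings = €1,848.92 − €1,774.21 = €74.71.
Break-even = €4,400.00 / €74.71 = 58.89 → 59 months.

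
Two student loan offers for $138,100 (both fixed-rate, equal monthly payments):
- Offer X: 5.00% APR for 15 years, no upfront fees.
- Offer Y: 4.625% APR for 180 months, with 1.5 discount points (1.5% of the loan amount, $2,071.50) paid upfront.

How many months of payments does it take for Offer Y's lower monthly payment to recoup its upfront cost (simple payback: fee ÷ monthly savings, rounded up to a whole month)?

78 months

Offer X: monthly rate = 5%/12 = 0.0041667; payment = 138,100 × 0.0041667 / (1 − (1+0.0041667)^−180) = $1,092.09.
Offer Y: monthly rate = 4.625%/12 = 0.0038542; payment = 138,100 × 0.0038542 / (1 − (1+0.0038542)^−180) = $1,065.30.
Monthly savings = $1,092.09 − $1,065.30 = $26.79.
Break-even = $2,071.50 / $26.79 = 77.32 → 78 months.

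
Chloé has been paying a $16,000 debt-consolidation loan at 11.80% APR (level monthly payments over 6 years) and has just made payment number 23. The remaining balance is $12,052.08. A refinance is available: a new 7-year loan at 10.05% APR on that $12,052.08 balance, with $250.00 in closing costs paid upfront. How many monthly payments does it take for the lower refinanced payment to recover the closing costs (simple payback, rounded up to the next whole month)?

Current payment = 16,000 × 11.8%/12 / (1 − (1+0.0098333)^−72) = $311.14.
Refinanced payment = 12,052.08 × 0.0083750 / (1 − (1+0.0083750)^−84) = $200.39.
Monthly savings = $311.14 − $200.39 = $110.75.
Break-even = $250.00 / $110.75 = 2.26 → 3 months.

3 months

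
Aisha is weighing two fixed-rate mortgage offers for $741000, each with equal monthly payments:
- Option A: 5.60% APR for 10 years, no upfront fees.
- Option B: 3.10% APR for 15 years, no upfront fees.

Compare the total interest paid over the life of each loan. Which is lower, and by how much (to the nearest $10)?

Option A: at 5.60% the monthly rate is 0.0046667, so the payment is 741,000 × 0.0046667 / (1 − 1.0046667^−120) = $8,078.56.
Total interest on Option A = 120 × $8,078.56 − $741,000 = $228,427.20.
Option B: monthly rate = 3.1%/12 = 0.0025833; payment = 741,000 × 0.0025833 / (1 − (1+0.0025833)^−180) = $5,152.92.
Total interest on Option B = 180 × $5,152.92 − $741,000 = $186,525.60.
Option B is lower by $41,901.60.

Option B by $41,900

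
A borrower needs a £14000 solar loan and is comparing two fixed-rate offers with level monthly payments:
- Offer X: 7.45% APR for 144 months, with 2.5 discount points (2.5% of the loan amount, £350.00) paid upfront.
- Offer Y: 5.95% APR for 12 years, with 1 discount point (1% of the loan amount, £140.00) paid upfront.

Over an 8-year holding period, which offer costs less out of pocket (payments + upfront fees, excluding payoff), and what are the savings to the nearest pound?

Offer Y by £1,275

Offer X: monthly rate = 7.45%/12 = 0.0062083; payment = 14,000 × 0.0062083 / (1 − (1+0.0062083)^−144) = £147.35.
Offer Y: monthly rate = 5.95%/12 = 0.0049583; payment = 14,000 × 0.0049583 / (1 − (1+0.0049583)^−144) = £136.26.
Over 96 months: Offer X costs 96 × £147.35 + £350.00 = £14,495.60; Offer Y costs 96 × £136.26 + £140.00 = £13,220.96.
Offer Y is cheaper by £14,495.60 − £13,220.96 = £1,274.64.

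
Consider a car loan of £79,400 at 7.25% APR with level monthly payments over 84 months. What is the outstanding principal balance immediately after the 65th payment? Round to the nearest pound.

With monthly rate i = 7.25%/12 = 0.0060417, the balance after k of n payments is P · [(1+i)^n − (1+i)^k] / [(1+i)^n − 1].
(1+0.0060417)^84 = 1.65859867 and (1+0.0060417)^65 = 1.47923755, so the balance is 79,400 × (1.65859867 − 1.47923755) / (1.65859867 − 1) = £21,623.60.

£21,624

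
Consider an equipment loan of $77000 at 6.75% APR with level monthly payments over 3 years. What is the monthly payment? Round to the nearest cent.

$2,368.74

At 6.75% the monthly rate is 0.0056250, so the payment is 77,000 × 0.0056250 / (1 − 1.0056250^−36) = $2,368.74.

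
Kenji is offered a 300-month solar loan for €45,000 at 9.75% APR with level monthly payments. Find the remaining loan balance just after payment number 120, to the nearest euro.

With monthly rate i = 9.75%/12 = 0.0081250, the balance after k of n payments is P · [(1+i)^n − (1+i)^k] / [(1+i)^n − 1].
(1+0.0081250)^300 = 11.33223103 and (1+0.0081250)^120 = 2.64074319, so the balance is 45,000 × (11.33223103 − 2.64074319) / (11.33223103 − 1) = €37,854.07.

€37,854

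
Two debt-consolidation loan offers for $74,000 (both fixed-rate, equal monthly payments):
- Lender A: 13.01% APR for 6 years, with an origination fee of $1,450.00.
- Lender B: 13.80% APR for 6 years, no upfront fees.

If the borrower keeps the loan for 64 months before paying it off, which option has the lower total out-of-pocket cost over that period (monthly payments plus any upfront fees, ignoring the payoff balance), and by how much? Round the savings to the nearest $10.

Lender A by $540

Lender A: at 13.01% the monthly rate is 0.0108417, so the payment is 74,000 × 0.0108417 / (1 − 1.0108417^−72) = $1,485.87.
Lender B: at 13.80% the monthly rate is 0.0115000, so the payment is 74,000 × 0.0115000 / (1 − 1.0115000^−72) = $1,516.91.
Over 64 months: Lender A costs 64 × $1,485.87 + $1,450.00 = $96,545.68; Lender B costs 64 × $1,516.91 = $97,082.24.
Lender A is cheaper by $97,082.24 − $96,545.68 = $536.56.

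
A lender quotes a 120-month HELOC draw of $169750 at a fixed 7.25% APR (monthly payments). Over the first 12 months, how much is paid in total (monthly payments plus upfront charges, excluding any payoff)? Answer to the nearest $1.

$23,915

At 7.25% the monthly rate is 0.0060417, so the payment is 169,750 × 0.0060417 / (1 − 1.0060417^−120) = $1,992.88.
Total outlay = 12 × $1,992.88 = $23,914.56.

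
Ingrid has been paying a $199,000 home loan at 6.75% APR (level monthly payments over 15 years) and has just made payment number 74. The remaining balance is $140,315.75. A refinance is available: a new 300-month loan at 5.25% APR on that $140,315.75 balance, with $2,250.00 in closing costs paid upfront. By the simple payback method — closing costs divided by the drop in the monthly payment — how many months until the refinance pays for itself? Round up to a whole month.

3 months

Current payment = 199,000 × 6.75%/12 / (1 − (1+0.0056250)^−180) = $1,760.97.
Refinanced payment = 140,315.75 × 0.0043750 / (1 − (1+0.0043750)^−300) = $840.84.
Monthly savings = $1,760.97 − $840.84 = $920.13.
Break-even = $2,250.00 / $920.13 = 2.45 → 3 months.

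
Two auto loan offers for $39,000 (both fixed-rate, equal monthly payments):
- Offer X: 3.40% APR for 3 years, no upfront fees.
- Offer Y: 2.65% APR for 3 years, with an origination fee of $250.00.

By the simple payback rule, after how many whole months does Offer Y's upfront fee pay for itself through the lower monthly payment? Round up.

Offer X: at 3.40% the monthly rate is 0.0028333, so the payment is 39,000 × 0.0028333 / (1 − 1.0028333^−36) = $1,141.06.
Offer Y: monthly rate = 2.65%/12 = 0.0022083; payment = 39,000 × 0.0022083 / (1 − (1+0.0022083)^−36) = $1,128.16.
Monthly savings = $1,141.06 − $1,128.16 = $12.90.
Break-even = $250.00 / $12.90 = 19.38 → 20 months.

20 months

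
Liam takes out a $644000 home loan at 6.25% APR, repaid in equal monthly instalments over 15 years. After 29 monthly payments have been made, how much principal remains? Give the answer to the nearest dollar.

$576,333

With monthly rate i = 6.25%/12 = 0.0052083, the balance after k of n payments is P · [(1+i)^n − (1+i)^k] / [(1+i)^n − 1].
(1+0.0052083)^180 = 2.54738422 and (1+0.0052083)^29 = 1.16258932, so the balance is 644,000 × (2.54738422 − 1.16258932) / (2.54738422 − 1) = $576,332.56.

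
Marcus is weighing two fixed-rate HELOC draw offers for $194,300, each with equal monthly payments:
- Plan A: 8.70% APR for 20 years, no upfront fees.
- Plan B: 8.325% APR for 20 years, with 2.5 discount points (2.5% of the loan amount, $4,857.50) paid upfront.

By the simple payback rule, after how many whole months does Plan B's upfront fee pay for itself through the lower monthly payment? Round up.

106 months

Plan A: monthly rate = 8.7%/12 = 0.0072500; payment = 194,300 × 0.0072500 / (1 − (1+0.0072500)^−240) = $1,710.86.
Plan B: at 8.325% the monthly rate is 0.0069375, so the payment is 194,300 × 0.0069375 / (1 − 1.0069375^−240) = $1,664.72.
Monthly savings = $1,710.86 − $1,664.72 = $46.14.
Break-even = $4,857.50 / $46.14 = 105.28 → 106 months.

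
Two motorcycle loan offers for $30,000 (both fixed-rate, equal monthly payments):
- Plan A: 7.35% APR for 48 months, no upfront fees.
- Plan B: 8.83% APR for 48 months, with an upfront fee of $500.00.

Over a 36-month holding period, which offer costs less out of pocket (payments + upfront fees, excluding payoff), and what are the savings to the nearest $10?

Plan A: monthly rate = 7.35%/12 = 0.0061250; payment = 30,000 × 0.0061250 / (1 − (1+0.0061250)^−48) = $723.27.
Plan B: at 8.83% the monthly rate is 0.0073583, so the payment is 30,000 × 0.0073583 / (1 − 1.0073583^−48) = $744.13.
Over 36 months: Plan A costs 36 × $723.27 = $26,037.72; Plan B costs 36 × $744.13 + $500.00 = $27,288.68.
Plan A is cheaper by $27,288.68 − $26,037.72 = $1,250.96.

Plan A by $1,250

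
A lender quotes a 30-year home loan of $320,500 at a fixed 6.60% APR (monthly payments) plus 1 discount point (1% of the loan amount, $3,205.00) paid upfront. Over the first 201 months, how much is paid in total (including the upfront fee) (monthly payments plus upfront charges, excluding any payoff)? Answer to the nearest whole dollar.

$414,632

At 6.60% the monthly rate is 0.0055000, so the payment is 320,500 × 0.0055000 / (1 − 1.0055000^−360) = $2,046.90.
Total outlay = 201 × $2,046.90 + $3,205.00 = $414,631.90.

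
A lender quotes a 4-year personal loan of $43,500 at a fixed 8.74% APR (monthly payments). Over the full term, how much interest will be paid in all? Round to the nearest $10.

$8,200

Monthly rate = 8.74%/12 = 0.0072833; payment = 43,500 × 0.0072833 / (1 − (1+0.0072833)^−48) = $1,077.14.
Total paid = 48 × $1,077.14 = $51,702.72; interest = $51,702.72 − $43,500 = $8,202.72.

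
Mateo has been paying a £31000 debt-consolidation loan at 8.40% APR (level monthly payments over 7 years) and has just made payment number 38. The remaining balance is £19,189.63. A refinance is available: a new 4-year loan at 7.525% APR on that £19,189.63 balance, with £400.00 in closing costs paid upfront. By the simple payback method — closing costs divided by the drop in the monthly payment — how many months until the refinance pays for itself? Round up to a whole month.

16 months

Current payment = 31,000 × 8.4%/12 / (1 − (1+0.0070000)^−84) = £489.37.
Refinanced payment = 19,189.63 × 0.0062708 / (1 − (1+0.0062708)^−48) = £464.21.
Monthly savings = £489.37 − £464.21 = £25.16.
Break-even = £400.00 / £25.16 = 15.90 → 16 months.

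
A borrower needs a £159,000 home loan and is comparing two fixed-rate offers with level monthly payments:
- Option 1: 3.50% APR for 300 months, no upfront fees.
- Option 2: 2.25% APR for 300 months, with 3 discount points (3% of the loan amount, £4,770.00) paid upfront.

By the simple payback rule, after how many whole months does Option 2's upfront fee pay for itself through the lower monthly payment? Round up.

47 months

Option 1: at 3.50% the monthly rate is 0.0029167, so the payment is 159,000 × 0.0029167 / (1 − 1.0029167^−300) = £795.99.
Option 2: monthly rate = 2.25%/12 = 0.0018750; payment = 159,000 × 0.0018750 / (1 − (1+0.0018750)^−300) = £693.45.
Monthly savings = £795.99 − £693.45 = £102.54.
Break-even = £4,770.00 / £102.54 = 46.52 → 47 months.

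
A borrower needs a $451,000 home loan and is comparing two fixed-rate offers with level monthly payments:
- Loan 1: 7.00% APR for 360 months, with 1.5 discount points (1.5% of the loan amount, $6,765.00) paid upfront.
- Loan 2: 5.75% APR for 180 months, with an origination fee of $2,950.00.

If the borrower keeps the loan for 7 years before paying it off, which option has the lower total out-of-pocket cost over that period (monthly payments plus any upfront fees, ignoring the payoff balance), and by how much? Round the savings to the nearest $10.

Loan 1: monthly rate = 7%/12 = 0.0058333; payment = 451,000 × 0.0058333 / (1 − (1+0.0058333)^−360) = $3,000.51.
Loan 2: at 5.75% the monthly rate is 0.0047917, so the payment is 451,000 × 0.0047917 / (1 − 1.0047917^−180) = $3,745.15.
Over 84 months: Loan 1 costs 84 × $3,000.51 + $6,765.00 = $258,807.84; Loan 2 costs 84 × $3,745.15 + $2,950.00 = $317,542.60.
Loan 1 is cheaper by $317,542.60 − $258,807.84 = $58,734.76.

Loan 1 by $58,730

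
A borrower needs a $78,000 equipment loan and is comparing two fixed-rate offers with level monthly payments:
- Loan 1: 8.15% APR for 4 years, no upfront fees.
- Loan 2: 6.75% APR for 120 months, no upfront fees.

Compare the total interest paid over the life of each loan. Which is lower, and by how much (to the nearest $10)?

Loan 1: at 8.15% the monthly rate is 0.0067917, so the payment is 78,000 × 0.0067917 / (1 − 1.0067917^−48) = $1,909.70.
Total interest on Loan 1 = 48 × $1,909.70 − $78,000 = $13,665.60.
Loan 2: monthly rate = 6.75%/12 = 0.0056250; payment = 78,000 × 0.0056250 / (1 − (1+0.0056250)^−120) = $895.63.
Total interest on Loan 2 = 120 × $895.63 − $78,000 = $29,475.60.
Loan 1 is lower by $15,810.00.

Loan 1 by $15,810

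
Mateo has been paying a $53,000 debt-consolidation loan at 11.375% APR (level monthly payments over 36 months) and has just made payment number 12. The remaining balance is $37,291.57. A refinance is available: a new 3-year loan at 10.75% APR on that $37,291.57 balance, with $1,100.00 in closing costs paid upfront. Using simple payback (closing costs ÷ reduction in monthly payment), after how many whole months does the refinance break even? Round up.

3 months

Current payment = 53,000 × 11.375%/12 / (1 − (1+0.0094792)^−36) = $1,744.58.
Refinanced payment = 37,291.57 × 0.0089583 / (1 − (1+0.0089583)^−36) = $1,216.47.
Monthly savings = $1,744.58 − $1,216.47 = $528.11.
Break-even = $1,100.00 / $528.11 = 2.08 → 3 months.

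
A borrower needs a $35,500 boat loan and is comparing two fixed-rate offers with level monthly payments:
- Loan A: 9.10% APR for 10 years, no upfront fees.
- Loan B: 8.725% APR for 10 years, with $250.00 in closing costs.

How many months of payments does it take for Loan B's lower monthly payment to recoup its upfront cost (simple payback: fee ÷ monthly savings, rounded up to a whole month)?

Loan A: monthly rate = 9.1%/12 = 0.0075833; payment = 35,500 × 0.0075833 / (1 − (1+0.0075833)^−120) = $451.62.
Loan B: at 8.725% the monthly rate is 0.0072708, so the payment is 35,500 × 0.0072708 / (1 − 1.0072708^−120) = $444.43.
Monthly savings = $451.62 − $444.43 = $7.19.
Break-even = $250.00 / $7.19 = 34.77 → 35 months.

35 months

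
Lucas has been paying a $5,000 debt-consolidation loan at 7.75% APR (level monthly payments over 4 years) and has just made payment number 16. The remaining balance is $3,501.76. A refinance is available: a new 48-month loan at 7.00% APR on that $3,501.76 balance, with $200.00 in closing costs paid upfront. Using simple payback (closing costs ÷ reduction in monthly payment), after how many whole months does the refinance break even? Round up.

6 months

Current payment = 5,000 × 7.75%/12 / (1 − (1+0.0064583)^−48) = $121.48.
Refinanced payment = 3,501.76 × 0.0058333 / (1 − (1+0.0058333)^−48) = $83.85.
Monthly savings = $121.48 − $83.85 = $37.63.
Break-even = $200.00 / $37.63 = 5.31 → 6 months.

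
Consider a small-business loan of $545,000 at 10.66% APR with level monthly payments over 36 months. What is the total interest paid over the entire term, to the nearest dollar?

$94,179

Monthly rate = 10.66%/12 = 0.0088833; payment = 545,000 × 0.0088833 / (1 − (1+0.0088833)^−36) = $17,754.98.
Total paid = 36 × $17,754.98 = $639,179.28; interest = $639,179.28 − $545,000 = $94,179.28.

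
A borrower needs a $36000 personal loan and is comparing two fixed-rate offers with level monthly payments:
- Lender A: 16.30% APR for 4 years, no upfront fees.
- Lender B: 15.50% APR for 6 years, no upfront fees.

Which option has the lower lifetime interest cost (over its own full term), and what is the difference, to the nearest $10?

Lender A: monthly rate = 16.3%/12 = 0.0135833; payment = 36,000 × 0.0135833 / (1 − (1+0.0135833)^−48) = $1,025.79.
Total interest on Lender A = 48 × $1,025.79 − $36,000 = $13,237.92.
Lender B: monthly rate = 15.5%/12 = 0.0129167; payment = 36,000 × 0.0129167 / (1 − (1+0.0129167)^−72) = $771.03.
Total interest on Lender B = 72 × $771.03 − $36,000 = $19,514.16.
Lender A is lower by $6,276.24.

Lender A by $6,280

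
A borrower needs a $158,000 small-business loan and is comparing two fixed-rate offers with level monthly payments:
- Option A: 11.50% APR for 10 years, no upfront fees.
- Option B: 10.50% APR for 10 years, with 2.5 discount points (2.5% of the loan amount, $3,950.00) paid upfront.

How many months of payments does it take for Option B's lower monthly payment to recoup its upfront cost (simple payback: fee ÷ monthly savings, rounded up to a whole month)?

Option A: at 11.50% the monthly rate is 0.0095833, so the payment is 158,000 × 0.0095833 / (1 − 1.0095833^−120) = $2,221.41.
Option B: at 10.50% the monthly rate is 0.0087500, so the payment is 158,000 × 0.0087500 / (1 − 1.0087500^−120) = $2,131.97.
Monthly savings = $2,221.41 − $2,131.97 = $89.44.
Break-even = $3,950.00 / $89.44 = 44.16 → 45 months.

45 months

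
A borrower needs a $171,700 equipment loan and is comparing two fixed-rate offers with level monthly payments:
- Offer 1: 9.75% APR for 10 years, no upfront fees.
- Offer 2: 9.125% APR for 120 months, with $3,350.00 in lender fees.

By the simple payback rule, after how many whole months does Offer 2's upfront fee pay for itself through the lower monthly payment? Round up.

58 months

Offer 1: monthly rate = 9.75%/12 = 0.0081250; payment = 171,700 × 0.0081250 / (1 − (1+0.0081250)^−120) = $2,245.33.
Offer 2: monthly rate = 9.125%/12 = 0.0076042; payment = 171,700 × 0.0076042 / (1 − (1+0.0076042)^−120) = $2,186.66.
Monthly savings = $2,245.33 − $2,186.66 = $58.67.
Break-even = $3,350.00 / $58.67 = 57.10 → 58 months.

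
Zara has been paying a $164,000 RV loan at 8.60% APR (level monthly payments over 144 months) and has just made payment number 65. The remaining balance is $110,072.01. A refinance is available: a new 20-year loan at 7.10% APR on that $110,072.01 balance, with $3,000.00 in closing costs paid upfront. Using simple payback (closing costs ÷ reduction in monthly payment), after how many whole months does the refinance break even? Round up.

4 months

Current payment = 164,000 × 8.6%/12 / (1 − (1+0.0071667)^−144) = $1,829.62.
Refinanced payment = 110,072.01 × 0.0059167 / (1 − (1+0.0059167)^−240) = $860.01.
Monthly savings = $1,829.62 − $860.01 = $969.61.
Break-even = $3,000.00 / $969.61 = 3.09 → 4 months.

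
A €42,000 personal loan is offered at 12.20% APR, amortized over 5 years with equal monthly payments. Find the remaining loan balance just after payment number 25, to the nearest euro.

€27,523

With monthly rate i = 12.2%/12 = 0.0101667, the balance after k of n payments is P · [(1+i)^n − (1+i)^k] / [(1+i)^n − 1].
(1+0.0101667)^60 = 1.83477164 and (1+0.0101667)^25 = 1.28773305, so the balance is 42,000 × (1.83477164 − 1.28773305) / (1.83477164 − 1) = €27,523.24.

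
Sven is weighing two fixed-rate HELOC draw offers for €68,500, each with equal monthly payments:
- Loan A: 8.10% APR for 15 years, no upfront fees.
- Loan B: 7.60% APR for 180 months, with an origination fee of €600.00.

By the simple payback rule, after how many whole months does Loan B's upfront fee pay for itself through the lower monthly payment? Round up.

Loan A: at 8.10% the monthly rate is 0.0067500, so the payment is 68,500 × 0.0067500 / (1 − 1.0067500^−180) = €658.58.
Loan B: monthly rate = 7.6%/12 = 0.0063333; payment = 68,500 × 0.0063333 / (1 − (1+0.0063333)^−180) = €638.90.
Monthly savings = €658.58 − €638.90 = €19.68.
Break-even = €600.00 / €19.68 = 30.49 → 31 months.

31 months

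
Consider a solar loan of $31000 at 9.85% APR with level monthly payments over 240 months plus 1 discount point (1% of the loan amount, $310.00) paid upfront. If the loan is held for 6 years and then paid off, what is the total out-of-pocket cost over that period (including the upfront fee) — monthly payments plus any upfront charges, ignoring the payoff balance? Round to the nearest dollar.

$21,628

Monthly rate = 9.85%/12 = 0.0082083; payment = 31,000 × 0.0082083 / (1 − (1+0.0082083)^−240) = $296.08.
Total outlay = 72 × $296.08 + $310.00 = $21,627.76.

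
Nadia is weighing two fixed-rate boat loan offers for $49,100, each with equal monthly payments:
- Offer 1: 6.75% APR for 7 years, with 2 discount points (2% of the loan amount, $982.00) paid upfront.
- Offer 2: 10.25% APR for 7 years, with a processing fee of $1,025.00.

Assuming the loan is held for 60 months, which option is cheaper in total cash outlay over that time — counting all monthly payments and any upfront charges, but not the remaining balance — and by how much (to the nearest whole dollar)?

Offer 1: at 6.75% the monthly rate is 0.0056250, so the payment is 49,100 × 0.0056250 / (1 − 1.0056250^−84) = $735.06.
Offer 2: monthly rate = 10.25%/12 = 0.0085417; payment = 49,100 × 0.0085417 / (1 − (1+0.0085417)^−84) = $821.47.
Over 60 months: Offer 1 costs 60 × $735.06 + $982.00 = $45,085.60; Offer 2 costs 60 × $821.47 + $1,025.00 = $50,313.20.
Offer 1 is cheaper by $50,313.20 − $45,085.60 = $5,227.60.

Offer 1 by $5,228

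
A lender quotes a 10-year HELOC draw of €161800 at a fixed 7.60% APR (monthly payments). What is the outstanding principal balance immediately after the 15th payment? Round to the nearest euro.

€147,617

With monthly rate i = 7.6%/12 = 0.0063333, the balance after k of n payments is P · [(1+i)^n − (1+i)^k] / [(1+i)^n − 1].
(1+0.0063333)^120 = 2.13315786 and (1+0.0063333)^15 = 1.09932948, so the balance is 161,800 × (2.13315786 − 1.09932948) / (2.13315786 − 1) = €147,617.06.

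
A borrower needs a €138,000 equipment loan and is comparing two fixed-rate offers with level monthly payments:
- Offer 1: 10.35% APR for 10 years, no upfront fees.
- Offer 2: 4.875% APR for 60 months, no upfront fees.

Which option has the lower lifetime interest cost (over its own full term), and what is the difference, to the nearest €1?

Offer 2 by €66,284

Offer 1: at 10.35% the monthly rate is 0.0086250, so the payment is 138,000 × 0.0086250 / (1 − 1.0086250^−120) = €1,850.53.
Total interest on Offer 1 = 120 × €1,850.53 − €138,000 = €84,063.60.
Offer 2: monthly rate = 4.875%/12 = 0.0040625; payment = 138,000 × 0.0040625 / (1 − (1+0.0040625)^−60) = €2,596.33.
Total interest on Offer 2 = 60 × €2,596.33 − €138,000 = €17,779.80.
Offer 2 is lower by €66,283.80.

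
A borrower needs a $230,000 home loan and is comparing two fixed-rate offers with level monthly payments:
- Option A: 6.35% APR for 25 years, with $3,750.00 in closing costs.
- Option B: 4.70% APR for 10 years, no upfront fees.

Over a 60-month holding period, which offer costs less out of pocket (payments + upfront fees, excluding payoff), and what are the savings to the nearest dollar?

Option A by $48,716

Option A: monthly rate = 6.35%/12 = 0.0052917; payment = 230,000 × 0.0052917 / (1 − (1+0.0052917)^−300) = $1,531.49.
Option B: monthly rate = 4.7%/12 = 0.0039167; payment = 230,000 × 0.0039167 / (1 − (1+0.0039167)^−120) = $2,405.92.
Over 60 months: Option A costs 60 × $1,531.49 + $3,750.00 = $95,639.40; Option B costs 60 × $2,405.92 = $144,355.20.
Option A is cheaper by $144,355.20 − $95,639.40 = $48,715.80.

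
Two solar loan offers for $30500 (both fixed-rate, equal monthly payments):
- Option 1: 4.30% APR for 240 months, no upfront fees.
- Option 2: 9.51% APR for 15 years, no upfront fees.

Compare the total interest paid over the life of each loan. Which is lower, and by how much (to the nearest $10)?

Option 1: at 4.30% the monthly rate is 0.0035833, so the payment is 30,500 × 0.0035833 / (1 − 1.0035833^−240) = $189.68.
Total interest on Option 1 = 240 × $189.68 − $30,500 = $15,023.20.
Option 2: monthly rate = 9.51%/12 = 0.0079250; payment = 30,500 × 0.0079250 / (1 − (1+0.0079250)^−180) = $318.67.
Total interest on Option 2 = 180 × $318.67 − $30,500 = $26,860.60.
Option 1 is lower by $11,837.40.

Option 1 by $11,840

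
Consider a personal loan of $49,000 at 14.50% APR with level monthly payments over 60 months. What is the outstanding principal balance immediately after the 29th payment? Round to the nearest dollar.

With monthly rate i = 14.5%/12 = 0.0120833, the balance after k of n payments is P · [(1+i)^n − (1+i)^k] / [(1+i)^n − 1].
(1+0.0120833)^60 = 2.05577881 and (1+0.0120833)^29 = 1.41668051, so the balance is 49,000 × (2.05577881 − 1.41668051) / (2.05577881 − 1) = $29,661.34.

$29,661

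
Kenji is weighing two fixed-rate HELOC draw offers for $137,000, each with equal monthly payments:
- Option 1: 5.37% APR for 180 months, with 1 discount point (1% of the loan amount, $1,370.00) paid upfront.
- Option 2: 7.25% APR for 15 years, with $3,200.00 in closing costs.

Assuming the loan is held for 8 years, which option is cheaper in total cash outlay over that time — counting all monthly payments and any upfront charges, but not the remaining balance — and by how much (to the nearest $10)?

Option 1: at 5.37% the monthly rate is 0.0044750, so the payment is 137,000 × 0.0044750 / (1 − 1.0044750^−180) = $1,109.98.
Option 2: monthly rate = 7.25%/12 = 0.0060417; payment = 137,000 × 0.0060417 / (1 − (1+0.0060417)^−180) = $1,250.62.
Over 96 months: Option 1 costs 96 × $1,109.98 + $1,370.00 = $107,928.08; Option 2 costs 96 × $1,250.62 + $3,200.00 = $123,259.52.
Option 1 is cheaper by $123,259.52 − $107,928.08 = $15,331.44.

Option 1 by $15,330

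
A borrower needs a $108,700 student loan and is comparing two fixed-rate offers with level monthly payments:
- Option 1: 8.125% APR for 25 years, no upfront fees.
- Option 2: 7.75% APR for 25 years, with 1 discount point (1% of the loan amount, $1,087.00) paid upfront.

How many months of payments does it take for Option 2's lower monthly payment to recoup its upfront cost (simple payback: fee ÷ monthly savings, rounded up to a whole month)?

41 months

Option 1: monthly rate = 8.125%/12 = 0.0067708; payment = 108,700 × 0.0067708 / (1 − (1+0.0067708)^−300) = $847.99.
Option 2: monthly rate = 7.75%/12 = 0.0064583; payment = 108,700 × 0.0064583 / (1 − (1+0.0064583)^−300) = $821.04.
Monthly savings = $847.99 − $821.04 = $26.95.
Break-even = $1,087.00 / $26.95 = 40.33 → 41 months.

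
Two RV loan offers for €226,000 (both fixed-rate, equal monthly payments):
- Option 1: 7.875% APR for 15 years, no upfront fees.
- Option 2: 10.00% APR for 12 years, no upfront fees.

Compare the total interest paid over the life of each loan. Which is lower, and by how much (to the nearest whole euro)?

Option 1 by €3,097

Option 1: at 7.875% the monthly rate is 0.0065625, so the payment is 226,000 × 0.0065625 / (1 − 1.0065625^−180) = €2,143.50.
Total interest on Option 1 = 180 × €2,143.50 − €226,000 = €159,830.00.
Option 2: at 10.00% the monthly rate is 0.0083333, so the payment is 226,000 × 0.0083333 / (1 − 1.0083333^−144) = €2,700.88.
Total interest on Option 2 = 144 × €2,700.88 − €226,000 = €162,926.72.
Option 1 is lower by €3,096.72.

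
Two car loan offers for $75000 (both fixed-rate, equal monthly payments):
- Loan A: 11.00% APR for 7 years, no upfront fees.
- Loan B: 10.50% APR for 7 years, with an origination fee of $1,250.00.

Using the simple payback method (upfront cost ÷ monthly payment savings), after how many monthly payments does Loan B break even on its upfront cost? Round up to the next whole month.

Loan A: at 11.00% the monthly rate is 0.0091667, so the payment is 75,000 × 0.0091667 / (1 − 1.0091667^−84) = $1,284.18.
Loan B: monthly rate = 10.5%/12 = 0.0087500; payment = 75,000 × 0.0087500 / (1 − (1+0.0087500)^−84) = $1,264.55.
Monthly savings = $1,284.18 − $1,264.55 = $19.63.
Break-even = $1,250.00 / $19.63 = 63.68 → 64 months.

64 months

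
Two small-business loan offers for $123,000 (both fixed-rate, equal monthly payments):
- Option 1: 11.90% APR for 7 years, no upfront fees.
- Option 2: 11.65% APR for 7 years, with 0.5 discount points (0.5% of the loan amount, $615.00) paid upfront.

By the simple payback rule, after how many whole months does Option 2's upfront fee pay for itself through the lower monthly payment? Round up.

38 months

Option 1: monthly rate = 11.9%/12 = 0.0099167; payment = 123,000 × 0.0099167 / (1 − (1+0.0099167)^−84) = $2,164.71.
Option 2: monthly rate = 11.65%/12 = 0.0097083; payment = 123,000 × 0.0097083 / (1 − (1+0.0097083)^−84) = $2,148.33.
Monthly savings = $2,164.71 − $2,148.33 = $16.38.
Break-even = $615.00 / $16.38 = 37.55 → 38 months.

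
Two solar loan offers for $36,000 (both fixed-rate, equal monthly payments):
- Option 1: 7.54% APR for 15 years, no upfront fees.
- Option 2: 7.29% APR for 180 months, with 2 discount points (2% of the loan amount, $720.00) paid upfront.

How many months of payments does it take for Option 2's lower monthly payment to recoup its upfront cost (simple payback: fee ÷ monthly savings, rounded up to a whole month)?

142 months

Option 1: monthly rate = 7.54%/12 = 0.0062833; payment = 36,000 × 0.0062833 / (1 − (1+0.0062833)^−180) = $334.54.
Option 2: monthly rate = 7.29%/12 = 0.0060750; payment = 36,000 × 0.0060750 / (1 − (1+0.0060750)^−180) = $329.44.
Monthly savings = $334.54 − $329.44 = $5.10.
Break-even = $720.00 / $5.10 = 141.18 → 142 months.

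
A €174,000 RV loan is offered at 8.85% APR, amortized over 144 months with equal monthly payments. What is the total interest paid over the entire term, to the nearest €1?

€109,032

Monthly rate = 8.85%/12 = 0.0073750; payment = 174,000 × 0.0073750 / (1 − (1+0.0073750)^−144) = €1,965.50.
Total paid = 144 × €1,965.50 = €283,032.00; interest = €283,032.00 − €174,000 = €109,032.00.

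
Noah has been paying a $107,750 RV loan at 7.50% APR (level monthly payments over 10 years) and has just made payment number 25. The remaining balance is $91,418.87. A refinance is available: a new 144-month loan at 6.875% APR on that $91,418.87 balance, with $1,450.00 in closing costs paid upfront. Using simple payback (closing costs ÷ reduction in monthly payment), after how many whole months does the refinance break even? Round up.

5 months

Current payment = 107,750 × 7.5%/12 / (1 − (1+0.0062500)^−120) = $1,279.01.
Refinanced payment = 91,418.87 × 0.0057292 / (1 − (1+0.0057292)^−144) = $934.05.
Monthly savings = $1,279.01 − $934.05 = $344.96.
Break-even = $1,450.00 / $344.96 = 4.20 → 5 months.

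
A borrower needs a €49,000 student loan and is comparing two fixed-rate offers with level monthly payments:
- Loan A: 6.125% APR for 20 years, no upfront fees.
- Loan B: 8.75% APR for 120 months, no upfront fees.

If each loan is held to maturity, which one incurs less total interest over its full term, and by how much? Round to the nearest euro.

Loan A: at 6.125% the monthly rate is 0.0051042, so the payment is 49,000 × 0.0051042 / (1 − 1.0051042^−240) = €354.59.
Total interest on Loan A = 240 × €354.59 − €49,000 = €36,101.60.
Loan B: monthly rate = 8.75%/12 = 0.0072917; payment = 49,000 × 0.0072917 / (1 − (1+0.0072917)^−120) = €614.10.
Total interest on Loan B = 120 × €614.10 − €49,000 = €24,692.00.
Loan B is lower by €11,409.60.

Loan B by €11,410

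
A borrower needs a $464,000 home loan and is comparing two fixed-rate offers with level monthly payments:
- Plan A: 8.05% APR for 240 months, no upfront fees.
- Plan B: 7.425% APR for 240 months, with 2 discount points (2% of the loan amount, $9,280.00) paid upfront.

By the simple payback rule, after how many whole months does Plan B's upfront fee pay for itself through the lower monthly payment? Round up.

52 months

Plan A: monthly rate = 8.05%/12 = 0.0067083; payment = 464,000 × 0.0067083 / (1 − (1+0.0067083)^−240) = $3,895.53.
Plan B: at 7.425% the monthly rate is 0.0061875, so the payment is 464,000 × 0.0061875 / (1 − 1.0061875^−240) = $3,716.70.
Monthly savings = $3,895.53 − $3,716.70 = $178.83.
Break-even = $9,280.00 / $178.83 = 51.89 → 52 months.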